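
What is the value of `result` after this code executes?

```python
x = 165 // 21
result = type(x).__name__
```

x is int; result = 'int'

'int'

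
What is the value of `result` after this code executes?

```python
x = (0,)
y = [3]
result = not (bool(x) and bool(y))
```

x = (0,); y = [3]; result = False

False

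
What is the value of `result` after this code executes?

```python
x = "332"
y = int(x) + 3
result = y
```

x = '332'; y = 335; result = 335

335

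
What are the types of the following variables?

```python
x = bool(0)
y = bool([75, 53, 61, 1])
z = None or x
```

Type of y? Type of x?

bool() returns bool; bool() returns bool

bool, bool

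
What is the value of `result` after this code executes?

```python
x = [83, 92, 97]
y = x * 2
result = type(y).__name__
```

x is list; y is list; result = 'list'

'list'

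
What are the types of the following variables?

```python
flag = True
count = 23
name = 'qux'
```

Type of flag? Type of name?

flag is assigned the constant True, which has type bool; name is assigned a quoted string literal, so it is a str

bool, str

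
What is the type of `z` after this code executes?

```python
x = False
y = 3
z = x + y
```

bool + int = int (bool is subclass of int)

int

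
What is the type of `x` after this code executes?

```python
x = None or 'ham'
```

'or' with None returns the other truthy value (str)

str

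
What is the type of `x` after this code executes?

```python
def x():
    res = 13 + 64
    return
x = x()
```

Bare return returns None

NoneType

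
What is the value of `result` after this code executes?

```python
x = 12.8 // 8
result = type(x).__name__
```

x is float; result = 'float'

'float'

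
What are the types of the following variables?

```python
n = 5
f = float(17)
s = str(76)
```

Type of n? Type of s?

n is assigned a bare integer (no decimal point), so it is an int; s is assigned the result of calling str(), which returns a str

int, str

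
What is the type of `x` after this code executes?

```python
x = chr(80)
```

chr() returns str (single char)

str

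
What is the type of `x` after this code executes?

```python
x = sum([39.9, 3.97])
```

sum() of floats returns float

float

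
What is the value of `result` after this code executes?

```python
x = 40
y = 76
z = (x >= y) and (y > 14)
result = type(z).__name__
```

x is int; y is int; z is bool; result = 'bool'

'bool'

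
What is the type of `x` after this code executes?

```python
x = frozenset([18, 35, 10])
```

frozenset() returns frozenset

frozenset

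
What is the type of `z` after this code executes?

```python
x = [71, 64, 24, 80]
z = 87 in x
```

'in' operator returns bool

bool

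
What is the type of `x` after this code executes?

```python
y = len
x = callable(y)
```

callable() returns bool

bool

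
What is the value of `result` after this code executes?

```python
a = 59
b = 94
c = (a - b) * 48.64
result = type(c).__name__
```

a is int; b is int; c is float; result = 'float'

'float'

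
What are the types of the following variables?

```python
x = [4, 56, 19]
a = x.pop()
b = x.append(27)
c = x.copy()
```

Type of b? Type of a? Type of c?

append() returns None; pop() returns element; copy() returns list

NoneType, int, list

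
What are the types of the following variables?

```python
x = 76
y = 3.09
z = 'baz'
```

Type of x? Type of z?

x is assigned a bare integer (no decimal point), so it is an int; z is assigned a quoted string literal, so it is a str

int, str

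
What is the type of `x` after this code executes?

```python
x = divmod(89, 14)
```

divmod() returns tuple of (quotient, remainder)

tuple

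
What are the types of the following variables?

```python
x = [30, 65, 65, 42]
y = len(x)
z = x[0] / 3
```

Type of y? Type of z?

len() returns int; int / int = float

int, float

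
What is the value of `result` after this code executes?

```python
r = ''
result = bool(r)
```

r = ''; result = False

False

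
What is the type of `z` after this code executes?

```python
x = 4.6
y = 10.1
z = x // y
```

float // float = float

float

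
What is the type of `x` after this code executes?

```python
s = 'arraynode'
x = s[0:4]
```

Slicing a str returns str

str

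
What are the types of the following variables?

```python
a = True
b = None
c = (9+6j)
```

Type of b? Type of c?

b is assigned None, whose type is NoneType; c is assigned (9+6j), an int plus an imaginary literal (j suffix), which evaluates to complex

NoneType, complex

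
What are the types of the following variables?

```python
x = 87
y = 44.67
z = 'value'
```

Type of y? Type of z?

y is assigned a number with a decimal point, so it is a float; z is assigned a quoted string literal, so it is a str

float, str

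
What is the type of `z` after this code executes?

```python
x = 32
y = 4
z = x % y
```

int % int = int

int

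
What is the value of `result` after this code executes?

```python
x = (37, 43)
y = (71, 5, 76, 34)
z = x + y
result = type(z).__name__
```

x is tuple; y is tuple; z is tuple; result = 'tuple'

'tuple'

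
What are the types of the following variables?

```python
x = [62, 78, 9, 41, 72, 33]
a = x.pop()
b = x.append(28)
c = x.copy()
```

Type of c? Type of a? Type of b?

copy() returns list; pop() returns element; append() returns None

list, int, NoneType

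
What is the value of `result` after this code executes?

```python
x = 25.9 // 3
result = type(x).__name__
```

x is float; result = 'float'

'float'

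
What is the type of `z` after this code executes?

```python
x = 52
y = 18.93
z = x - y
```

int - float = float

float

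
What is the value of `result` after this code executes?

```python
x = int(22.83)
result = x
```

x = 22; result = 22

22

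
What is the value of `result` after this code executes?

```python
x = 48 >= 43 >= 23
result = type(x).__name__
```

x is bool; result = 'bool'

'bool'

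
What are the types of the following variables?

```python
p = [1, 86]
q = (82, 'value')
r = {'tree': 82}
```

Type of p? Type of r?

p is assigned a list literal (square brackets); r is assigned a dict literal ({key: value})

list, dict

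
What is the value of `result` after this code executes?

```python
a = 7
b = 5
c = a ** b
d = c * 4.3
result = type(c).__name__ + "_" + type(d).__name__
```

a is int; b is int; c is int; d is float; result = 'int_float'

'int_float'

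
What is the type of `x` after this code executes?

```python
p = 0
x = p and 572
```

'and' returns first falsy value (0 is int)

int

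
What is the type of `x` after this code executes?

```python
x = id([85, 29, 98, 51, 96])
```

id() returns int

int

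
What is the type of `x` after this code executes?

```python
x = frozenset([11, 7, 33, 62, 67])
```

frozenset() returns frozenset

frozenset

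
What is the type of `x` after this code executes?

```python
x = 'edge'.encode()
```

str.encode() returns bytes

bytes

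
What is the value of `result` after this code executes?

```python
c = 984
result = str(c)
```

c = 984; result = '984'

'984'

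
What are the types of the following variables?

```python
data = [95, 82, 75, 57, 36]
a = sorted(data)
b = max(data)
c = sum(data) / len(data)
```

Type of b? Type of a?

max of ints returns int; sorted() returns list

int, list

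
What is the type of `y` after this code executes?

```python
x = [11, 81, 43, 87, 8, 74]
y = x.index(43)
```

list.index() returns int

int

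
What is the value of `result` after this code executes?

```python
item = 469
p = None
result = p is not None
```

item = 469; p = None; result = False

False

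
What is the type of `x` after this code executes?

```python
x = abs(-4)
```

abs() of int returns int

int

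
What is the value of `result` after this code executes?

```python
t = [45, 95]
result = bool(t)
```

t = [45, 95]; result = True

True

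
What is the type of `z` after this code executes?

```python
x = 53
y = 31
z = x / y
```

int / int = float

float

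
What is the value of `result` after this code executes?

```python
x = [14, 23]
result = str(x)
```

x = [14, 23]; result = '[14, 23]'

'[14, 23]'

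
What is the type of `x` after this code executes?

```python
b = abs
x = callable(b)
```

callable() returns bool

bool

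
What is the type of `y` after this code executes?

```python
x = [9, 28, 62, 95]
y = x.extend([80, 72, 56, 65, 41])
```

list.extend() returns None

NoneType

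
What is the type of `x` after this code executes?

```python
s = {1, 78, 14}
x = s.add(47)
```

set.add() returns None (mutates in place)

NoneType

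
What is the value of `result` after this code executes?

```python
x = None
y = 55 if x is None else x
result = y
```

x = None; y = 55; result = 55

55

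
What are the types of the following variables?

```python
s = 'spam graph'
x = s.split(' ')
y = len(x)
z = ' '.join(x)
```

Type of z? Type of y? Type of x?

str.join() returns str; len() returns int; str.split() returns list

str, int, list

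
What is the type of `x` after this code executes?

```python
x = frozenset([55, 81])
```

frozenset() returns frozenset

frozenset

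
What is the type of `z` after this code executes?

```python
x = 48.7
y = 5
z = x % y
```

float % int = float

float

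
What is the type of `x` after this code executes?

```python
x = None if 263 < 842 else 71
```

263 < 842 is True, so the if branch is taken

NoneType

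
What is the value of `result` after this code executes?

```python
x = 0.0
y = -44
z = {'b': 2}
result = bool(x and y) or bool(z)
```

x = 0.0; y = -44; z = {'b': 2}; result = True

True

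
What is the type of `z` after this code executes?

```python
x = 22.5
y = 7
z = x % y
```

float % int = float

float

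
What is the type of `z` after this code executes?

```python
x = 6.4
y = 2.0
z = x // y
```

float // float = float

float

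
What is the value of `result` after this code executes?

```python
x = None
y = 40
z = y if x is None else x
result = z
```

x = None; y = 40; z = 40; result = 40

40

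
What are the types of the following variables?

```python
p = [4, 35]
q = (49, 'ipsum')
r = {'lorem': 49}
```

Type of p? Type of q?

p is assigned a list literal (square brackets); q is assigned a tuple (parenthesized, comma-separated values)

list, tuple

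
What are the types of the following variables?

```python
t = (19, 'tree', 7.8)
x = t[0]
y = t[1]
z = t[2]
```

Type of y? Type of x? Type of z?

tuple[1] is str; tuple[0] is int; tuple[2] is float

str, int, float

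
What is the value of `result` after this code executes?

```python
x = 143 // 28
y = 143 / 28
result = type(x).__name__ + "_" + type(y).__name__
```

x is int; y is float; result = 'int_float'

'int_float'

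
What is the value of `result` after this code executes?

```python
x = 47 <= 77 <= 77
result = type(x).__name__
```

x is bool; result = 'bool'

'bool'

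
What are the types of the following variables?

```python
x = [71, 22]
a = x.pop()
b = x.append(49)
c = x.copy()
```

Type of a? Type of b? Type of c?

pop() returns element; append() returns None; copy() returns list

int, NoneType, list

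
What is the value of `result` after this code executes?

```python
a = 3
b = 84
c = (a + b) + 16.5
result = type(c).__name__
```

a is int; b is int; c is float; result = 'float'

'float'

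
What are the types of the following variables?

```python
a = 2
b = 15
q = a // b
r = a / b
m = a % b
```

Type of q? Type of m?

// returns int; % of ints returns int

int, int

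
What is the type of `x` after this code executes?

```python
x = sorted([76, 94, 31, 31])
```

sorted() always returns list

list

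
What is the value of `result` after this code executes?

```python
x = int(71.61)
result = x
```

x = 71; result = 71

71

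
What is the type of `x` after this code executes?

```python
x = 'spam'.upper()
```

str.upper() returns str

str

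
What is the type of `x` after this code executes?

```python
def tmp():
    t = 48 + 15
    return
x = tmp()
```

Bare return returns None

NoneType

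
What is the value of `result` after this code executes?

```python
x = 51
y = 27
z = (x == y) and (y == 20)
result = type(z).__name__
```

x is int; y is int; z is bool; result = 'bool'

'bool'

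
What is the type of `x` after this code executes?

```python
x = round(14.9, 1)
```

round() with decimal places returns float

float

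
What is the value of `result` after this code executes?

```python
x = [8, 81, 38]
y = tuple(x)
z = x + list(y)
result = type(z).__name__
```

x is list; y is tuple; z is list; result = 'list'

'list'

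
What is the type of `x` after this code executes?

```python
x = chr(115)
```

chr() returns str (single char)

str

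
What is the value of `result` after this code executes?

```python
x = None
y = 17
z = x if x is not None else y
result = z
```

x = None; y = 17; z = 17; result = 17

17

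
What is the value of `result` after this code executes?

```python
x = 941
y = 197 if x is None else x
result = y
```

x = 941; y = 941; result = 941

941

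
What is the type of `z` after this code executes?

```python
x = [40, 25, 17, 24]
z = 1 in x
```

'in' operator returns bool

bool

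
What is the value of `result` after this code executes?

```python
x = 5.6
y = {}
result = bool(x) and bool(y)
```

x = 5.6; y = {}; result = False

False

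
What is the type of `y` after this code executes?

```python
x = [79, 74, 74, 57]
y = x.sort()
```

list.sort() returns None (mutates in place)

NoneType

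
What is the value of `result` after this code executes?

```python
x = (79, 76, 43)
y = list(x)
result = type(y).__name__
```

x is tuple; y is list; result = 'list'

'list'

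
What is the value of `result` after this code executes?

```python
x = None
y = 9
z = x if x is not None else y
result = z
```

x = None; y = 9; z = 9; result = 9

9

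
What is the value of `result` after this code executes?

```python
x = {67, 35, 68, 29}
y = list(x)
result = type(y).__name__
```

x is set; y is list; result = 'list'

'list'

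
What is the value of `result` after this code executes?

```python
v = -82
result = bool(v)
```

v = -82; result = True

True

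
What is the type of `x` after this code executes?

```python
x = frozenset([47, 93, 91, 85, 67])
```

frozenset() returns frozenset

frozenset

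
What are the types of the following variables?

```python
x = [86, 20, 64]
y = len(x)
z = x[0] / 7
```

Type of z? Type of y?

int / int = float; len() returns int

float, int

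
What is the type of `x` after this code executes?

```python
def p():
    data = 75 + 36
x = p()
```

Function without return returns None

NoneType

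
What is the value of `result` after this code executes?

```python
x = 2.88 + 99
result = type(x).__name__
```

x is float; result = 'float'

'float'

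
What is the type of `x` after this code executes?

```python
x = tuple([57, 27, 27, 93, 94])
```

tuple() constructor returns tuple

tuple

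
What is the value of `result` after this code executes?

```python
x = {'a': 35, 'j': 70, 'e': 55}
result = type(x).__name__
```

x is dict; result = 'dict'

'dict'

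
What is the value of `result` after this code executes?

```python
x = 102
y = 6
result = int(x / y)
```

x = 102; y = 6; result = 17

17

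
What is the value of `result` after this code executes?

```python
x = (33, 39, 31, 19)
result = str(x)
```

x = (33, 39, 31, 19); result = '(33, 39, 31, 19)'

'(33, 39, 31, 19)'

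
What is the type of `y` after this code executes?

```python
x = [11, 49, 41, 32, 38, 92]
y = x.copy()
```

list.copy() returns list

list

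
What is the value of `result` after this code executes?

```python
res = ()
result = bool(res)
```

res = (); result = False

False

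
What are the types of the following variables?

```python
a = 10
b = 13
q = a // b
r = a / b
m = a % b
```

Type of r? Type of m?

/ returns float; % of ints returns int

float, int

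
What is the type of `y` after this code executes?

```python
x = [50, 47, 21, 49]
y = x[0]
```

Indexing list[int] returns int

int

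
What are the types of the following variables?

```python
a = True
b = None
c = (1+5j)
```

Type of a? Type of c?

a is assigned the constant True, which has type bool; c is assigned (1+5j), an int plus an imaginary literal (j suffix), which evaluates to complex

bool, complex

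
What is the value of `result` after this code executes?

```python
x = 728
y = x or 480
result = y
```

x = 728; y = 728; result = 728

728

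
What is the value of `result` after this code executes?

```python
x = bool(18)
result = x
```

x = True; result = True

True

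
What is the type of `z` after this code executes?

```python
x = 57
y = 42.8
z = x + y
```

int + float = float

float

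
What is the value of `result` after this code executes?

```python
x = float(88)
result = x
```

x = 88.0; result = 88.0

88.0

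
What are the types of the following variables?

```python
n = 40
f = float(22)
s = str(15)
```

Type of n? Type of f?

n is assigned a bare integer (no decimal point), so it is an int; f is assigned the result of calling float(), which returns a float

int, float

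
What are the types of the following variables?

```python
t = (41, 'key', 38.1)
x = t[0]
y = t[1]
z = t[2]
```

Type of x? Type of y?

tuple[0] is int; tuple[1] is str

int, str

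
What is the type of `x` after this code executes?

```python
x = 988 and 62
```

'and' with truthy values returns last operand (int)

int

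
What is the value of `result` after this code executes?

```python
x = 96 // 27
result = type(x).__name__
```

x is int; result = 'int'

'int'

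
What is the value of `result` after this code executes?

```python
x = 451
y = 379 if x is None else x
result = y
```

x = 451; y = 451; result = 451

451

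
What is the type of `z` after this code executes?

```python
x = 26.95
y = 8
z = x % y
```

float % int = float

float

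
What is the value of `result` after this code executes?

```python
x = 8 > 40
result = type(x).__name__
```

x is bool; result = 'bool'

'bool'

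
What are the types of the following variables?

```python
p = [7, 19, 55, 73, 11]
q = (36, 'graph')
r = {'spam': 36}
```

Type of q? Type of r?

q is assigned a tuple (parenthesized, comma-separated values); r is assigned a dict literal ({key: value})

tuple, dict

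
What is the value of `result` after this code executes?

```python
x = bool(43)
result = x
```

x = True; result = True

True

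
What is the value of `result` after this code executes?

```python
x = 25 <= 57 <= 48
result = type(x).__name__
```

x is bool; result = 'bool'

'bool'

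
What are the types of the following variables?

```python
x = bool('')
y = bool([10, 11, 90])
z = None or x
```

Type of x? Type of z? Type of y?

bool() returns bool; None or bool returns the bool; bool() returns bool

bool, bool, bool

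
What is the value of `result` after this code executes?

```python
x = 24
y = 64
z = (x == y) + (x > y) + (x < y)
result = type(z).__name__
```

x is int; y is int; z is int; result = 'int'

'int'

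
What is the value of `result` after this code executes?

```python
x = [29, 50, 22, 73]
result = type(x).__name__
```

x is list; result = 'list'

'list'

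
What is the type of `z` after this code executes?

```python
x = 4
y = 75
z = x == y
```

Equality comparison returns bool

bool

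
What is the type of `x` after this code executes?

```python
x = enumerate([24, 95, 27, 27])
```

enumerate() returns an enumerate object

enumerate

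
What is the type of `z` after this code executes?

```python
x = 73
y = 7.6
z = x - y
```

int - float = float

float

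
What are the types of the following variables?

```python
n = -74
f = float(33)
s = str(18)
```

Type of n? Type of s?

n is assigned a bare integer (no decimal point), so it is an int; s is assigned the result of calling str(), which returns a str

int, str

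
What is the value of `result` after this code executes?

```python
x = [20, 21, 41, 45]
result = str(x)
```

x = [20, 21, 41, 45]; result = '[20, 21, 41, 45]'

'[20, 21, 41, 45]'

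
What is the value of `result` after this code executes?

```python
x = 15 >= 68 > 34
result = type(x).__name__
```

x is bool; result = 'bool'

'bool'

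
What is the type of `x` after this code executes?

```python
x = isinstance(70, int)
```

isinstance() returns bool

bool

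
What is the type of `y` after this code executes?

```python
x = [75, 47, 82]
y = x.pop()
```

list.pop() returns the popped element

int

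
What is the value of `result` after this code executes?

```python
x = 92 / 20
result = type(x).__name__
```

x is float; result = 'float'

'float'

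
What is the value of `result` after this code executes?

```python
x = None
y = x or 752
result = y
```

x = None; y = 752; result = 752

752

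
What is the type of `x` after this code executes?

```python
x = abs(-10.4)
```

abs() of float returns float

float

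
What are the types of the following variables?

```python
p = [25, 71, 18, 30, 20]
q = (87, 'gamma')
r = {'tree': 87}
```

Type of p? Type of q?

p is assigned a list literal (square brackets); q is assigned a tuple (parenthesized, comma-separated values)

list, tuple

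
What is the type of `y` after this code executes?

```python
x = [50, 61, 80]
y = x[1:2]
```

Slicing a list returns a list

list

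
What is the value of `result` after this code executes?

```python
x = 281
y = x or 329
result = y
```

x = 281; y = 281; result = 281

281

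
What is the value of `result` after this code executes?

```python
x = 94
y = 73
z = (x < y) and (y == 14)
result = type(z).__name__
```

x is int; y is int; z is bool; result = 'bool'

'bool'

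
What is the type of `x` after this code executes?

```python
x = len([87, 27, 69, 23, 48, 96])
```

len() always returns int

int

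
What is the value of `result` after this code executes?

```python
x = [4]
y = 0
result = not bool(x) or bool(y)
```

x = [4]; y = 0; result = False

False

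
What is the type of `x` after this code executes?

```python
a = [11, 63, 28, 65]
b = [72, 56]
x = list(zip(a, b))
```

list(zip()) returns a list of tuples

list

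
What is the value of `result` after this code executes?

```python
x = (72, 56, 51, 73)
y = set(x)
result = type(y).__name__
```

x is tuple; y is set; result = 'set'

'set'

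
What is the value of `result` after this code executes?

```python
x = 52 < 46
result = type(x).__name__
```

x is bool; result = 'bool'

'bool'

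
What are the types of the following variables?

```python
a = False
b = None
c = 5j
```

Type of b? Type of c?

b is assigned None, whose type is NoneType; c is assigned 5j, an imaginary literal (j suffix), which has type complex

NoneType, complex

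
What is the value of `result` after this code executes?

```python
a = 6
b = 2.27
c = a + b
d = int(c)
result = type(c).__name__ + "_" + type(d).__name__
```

a is int; b is float; c is float; d is int; result = 'float_int'

'float_int'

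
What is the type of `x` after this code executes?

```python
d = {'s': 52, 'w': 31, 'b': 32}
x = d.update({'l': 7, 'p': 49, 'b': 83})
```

dict.update() returns None

NoneType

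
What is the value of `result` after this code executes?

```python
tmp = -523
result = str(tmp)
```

tmp = -523; result = '-523'

'-523'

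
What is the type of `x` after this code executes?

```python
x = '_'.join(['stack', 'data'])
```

str.join() returns str

str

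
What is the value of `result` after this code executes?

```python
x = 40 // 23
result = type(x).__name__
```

x is int; result = 'int'

'int'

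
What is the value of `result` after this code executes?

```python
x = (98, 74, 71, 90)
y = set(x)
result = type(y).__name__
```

x is tuple; y is set; result = 'set'

'set'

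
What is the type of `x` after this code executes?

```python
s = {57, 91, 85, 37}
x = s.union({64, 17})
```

set.union() returns a new set

set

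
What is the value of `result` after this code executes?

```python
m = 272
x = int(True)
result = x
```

m = 272; x = 1; result = 1

1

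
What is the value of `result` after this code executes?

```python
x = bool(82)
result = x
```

x = True; result = True

True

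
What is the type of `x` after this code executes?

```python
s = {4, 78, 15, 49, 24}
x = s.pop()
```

Popping from set[int] returns int

int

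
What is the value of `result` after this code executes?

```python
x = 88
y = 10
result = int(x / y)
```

x = 88; y = 10; result = 8

8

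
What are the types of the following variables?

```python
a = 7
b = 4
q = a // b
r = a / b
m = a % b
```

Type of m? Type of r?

% of ints returns int; / returns float

int, float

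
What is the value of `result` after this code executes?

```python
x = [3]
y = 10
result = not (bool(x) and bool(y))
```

x = [3]; y = 10; result = False

False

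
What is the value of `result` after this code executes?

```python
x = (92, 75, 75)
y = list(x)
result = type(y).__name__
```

x is tuple; y is list; result = 'list'

'list'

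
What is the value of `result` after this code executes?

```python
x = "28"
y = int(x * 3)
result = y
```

x = '28'; y = 282828; result = 282828

282828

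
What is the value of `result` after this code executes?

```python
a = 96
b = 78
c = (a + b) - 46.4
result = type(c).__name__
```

a is int; b is int; c is float; result = 'float'

'float'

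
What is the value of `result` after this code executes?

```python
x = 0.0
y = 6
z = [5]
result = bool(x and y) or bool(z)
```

x = 0.0; y = 6; z = [5]; result = True

True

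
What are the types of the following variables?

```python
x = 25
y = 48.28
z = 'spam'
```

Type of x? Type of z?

x is assigned a bare integer (no decimal point), so it is an int; z is assigned a quoted string literal, so it is a str

int, str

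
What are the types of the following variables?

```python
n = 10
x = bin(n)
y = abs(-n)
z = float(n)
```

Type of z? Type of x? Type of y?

float() returns float; bin() returns str; abs() of int returns int

float, str, int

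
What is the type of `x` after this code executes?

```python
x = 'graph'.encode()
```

str.encode() returns bytes

bytes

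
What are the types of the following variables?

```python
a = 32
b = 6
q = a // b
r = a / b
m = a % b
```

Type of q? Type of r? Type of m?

// returns int; / returns float; % of ints returns int

int, float, int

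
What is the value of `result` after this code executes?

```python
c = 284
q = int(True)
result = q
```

c = 284; q = 1; result = 1

1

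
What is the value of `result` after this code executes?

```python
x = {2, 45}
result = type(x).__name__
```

x is set; result = 'set'

'set'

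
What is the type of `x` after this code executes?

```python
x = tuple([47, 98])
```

tuple() constructor returns tuple

tuple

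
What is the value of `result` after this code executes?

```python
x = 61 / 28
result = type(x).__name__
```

x is float; result = 'float'

'float'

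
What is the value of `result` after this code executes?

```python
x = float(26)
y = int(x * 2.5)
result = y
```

x = 26.0; y = 65; result = 65

65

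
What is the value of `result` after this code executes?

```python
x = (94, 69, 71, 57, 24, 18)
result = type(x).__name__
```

x is tuple; result = 'tuple'

'tuple'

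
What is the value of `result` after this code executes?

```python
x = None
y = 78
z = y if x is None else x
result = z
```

x = None; y = 78; z = 78; result = 78

78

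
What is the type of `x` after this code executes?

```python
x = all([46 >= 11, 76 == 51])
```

all() returns bool

bool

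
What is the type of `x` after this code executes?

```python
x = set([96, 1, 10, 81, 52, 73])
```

set() constructor returns set

set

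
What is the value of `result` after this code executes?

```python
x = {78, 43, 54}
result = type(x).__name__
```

x is set; result = 'set'

'set'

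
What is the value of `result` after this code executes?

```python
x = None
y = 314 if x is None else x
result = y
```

x = None; y = 314; result = 314

314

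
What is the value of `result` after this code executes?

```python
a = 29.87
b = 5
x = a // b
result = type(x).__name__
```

a is float; b is int; x is float; result = 'float'

'float'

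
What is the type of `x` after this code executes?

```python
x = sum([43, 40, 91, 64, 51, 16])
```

sum() of ints returns int

int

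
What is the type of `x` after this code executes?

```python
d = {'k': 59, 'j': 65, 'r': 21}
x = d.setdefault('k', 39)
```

dict.setdefault() returns the (existing or default) value

int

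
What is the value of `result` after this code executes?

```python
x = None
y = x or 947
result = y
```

x = None; y = 947; result = 947

947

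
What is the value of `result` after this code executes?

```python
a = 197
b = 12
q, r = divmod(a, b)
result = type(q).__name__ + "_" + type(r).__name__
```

a is int; b is int; q is int; r is int; result = 'int_int'

'int_int'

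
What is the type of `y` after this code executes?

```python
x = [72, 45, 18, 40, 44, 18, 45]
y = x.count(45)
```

list.count() returns int

int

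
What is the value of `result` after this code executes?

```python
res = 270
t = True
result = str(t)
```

res = 270; t = True; result = 'True'

'True'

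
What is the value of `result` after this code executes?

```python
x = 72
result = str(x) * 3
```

x = 72; result = '727272'

'727272'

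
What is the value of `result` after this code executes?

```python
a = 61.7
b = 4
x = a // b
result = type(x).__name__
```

a is float; b is int; x is float; result = 'float'

'float'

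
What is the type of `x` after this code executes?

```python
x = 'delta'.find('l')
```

str.find() returns int index

int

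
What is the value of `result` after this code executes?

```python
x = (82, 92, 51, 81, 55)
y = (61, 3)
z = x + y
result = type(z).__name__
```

x is tuple; y is tuple; z is tuple; result = 'tuple'

'tuple'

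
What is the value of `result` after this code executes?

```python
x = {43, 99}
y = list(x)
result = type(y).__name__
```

x is set; y is list; result = 'list'

'list'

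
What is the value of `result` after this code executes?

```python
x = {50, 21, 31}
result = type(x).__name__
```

x is set; result = 'set'

'set'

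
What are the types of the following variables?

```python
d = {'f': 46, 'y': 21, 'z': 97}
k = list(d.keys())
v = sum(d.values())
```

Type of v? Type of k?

sum of ints is int; list() converts to list

int, list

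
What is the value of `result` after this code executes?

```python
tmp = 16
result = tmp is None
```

tmp = 16; result = False

False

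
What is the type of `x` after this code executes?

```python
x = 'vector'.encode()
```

str.encode() returns bytes

bytes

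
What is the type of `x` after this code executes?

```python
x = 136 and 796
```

'and' with truthy values returns last operand (int)

int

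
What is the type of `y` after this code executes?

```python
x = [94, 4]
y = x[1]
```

Indexing list[int] returns int

int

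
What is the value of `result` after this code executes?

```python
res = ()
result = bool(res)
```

res = (); result = False

False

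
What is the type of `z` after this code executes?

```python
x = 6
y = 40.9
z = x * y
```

int * float = float

float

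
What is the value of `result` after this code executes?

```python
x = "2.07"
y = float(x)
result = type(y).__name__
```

x is str; y is float; result = 'float'

'float'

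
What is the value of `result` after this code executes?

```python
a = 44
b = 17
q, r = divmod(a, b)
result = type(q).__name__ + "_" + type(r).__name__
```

a is int; b is int; q is int; r is int; result = 'int_int'

'int_int'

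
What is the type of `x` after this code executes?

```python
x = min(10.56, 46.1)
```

min() of floats returns float

float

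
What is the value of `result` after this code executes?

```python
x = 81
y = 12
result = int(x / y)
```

x = 81; y = 12; result = 6

6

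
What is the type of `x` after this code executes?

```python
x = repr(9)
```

repr() returns str

str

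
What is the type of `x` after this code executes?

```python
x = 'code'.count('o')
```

str.count() returns int

int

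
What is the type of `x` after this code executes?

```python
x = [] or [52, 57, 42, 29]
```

'or' returns first truthy value (list)

list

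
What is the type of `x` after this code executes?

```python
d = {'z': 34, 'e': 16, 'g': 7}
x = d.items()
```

dict.items() returns dict_items view

dict_items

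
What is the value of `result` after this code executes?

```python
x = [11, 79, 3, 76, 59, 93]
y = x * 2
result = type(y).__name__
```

x is list; y is list; result = 'list'

'list'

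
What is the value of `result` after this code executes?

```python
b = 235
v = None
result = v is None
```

b = 235; v = None; result = True

True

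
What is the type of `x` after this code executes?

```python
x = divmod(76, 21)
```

divmod() returns tuple of (quotient, remainder)

tuple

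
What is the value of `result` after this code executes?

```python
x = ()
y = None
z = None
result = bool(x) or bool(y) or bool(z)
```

x = (); y = None; z = None; result = False

False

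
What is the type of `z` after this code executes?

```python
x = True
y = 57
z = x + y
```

bool + int = int (bool is subclass of int)

int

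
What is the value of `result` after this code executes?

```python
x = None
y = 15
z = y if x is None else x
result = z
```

x = None; y = 15; z = 15; result = 15

15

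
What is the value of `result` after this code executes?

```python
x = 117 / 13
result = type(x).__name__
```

x is float; result = 'float'

'float'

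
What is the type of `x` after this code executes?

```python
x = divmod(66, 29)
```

divmod() returns tuple of (quotient, remainder)

tuple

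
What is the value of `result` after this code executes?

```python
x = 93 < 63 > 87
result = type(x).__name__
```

x is bool; result = 'bool'

'bool'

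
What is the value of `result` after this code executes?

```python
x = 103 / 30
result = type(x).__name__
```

x is float; result = 'float'

'float'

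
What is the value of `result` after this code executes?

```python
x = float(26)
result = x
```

x = 26.0; result = 26.0

26.0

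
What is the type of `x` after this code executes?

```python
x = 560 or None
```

'or' returns first truthy value

int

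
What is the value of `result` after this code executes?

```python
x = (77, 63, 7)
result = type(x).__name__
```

x is tuple; result = 'tuple'

'tuple'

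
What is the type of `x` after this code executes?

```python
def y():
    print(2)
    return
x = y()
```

Bare return returns None

NoneType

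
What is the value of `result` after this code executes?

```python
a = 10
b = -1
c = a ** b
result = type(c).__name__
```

a is int; b is int; c is float; result = 'float'

'float'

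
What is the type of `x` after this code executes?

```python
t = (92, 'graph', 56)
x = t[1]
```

Index 1 of tuple is a str literal

str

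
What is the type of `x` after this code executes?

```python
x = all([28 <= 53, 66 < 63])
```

all() returns bool

bool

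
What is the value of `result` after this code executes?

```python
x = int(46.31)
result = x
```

x = 46; result = 46

46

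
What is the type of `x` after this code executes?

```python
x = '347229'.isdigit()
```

str.isdigit() returns bool

bool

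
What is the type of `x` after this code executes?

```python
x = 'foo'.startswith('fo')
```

str.startswith() returns bool

bool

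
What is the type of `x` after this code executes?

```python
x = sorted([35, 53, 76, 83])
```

sorted() always returns list

list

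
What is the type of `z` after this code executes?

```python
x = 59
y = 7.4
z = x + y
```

int + float = float

float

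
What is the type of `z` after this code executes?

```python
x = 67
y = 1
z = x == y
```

Comparison returns bool

bool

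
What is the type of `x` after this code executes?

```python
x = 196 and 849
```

'and' with truthy values returns last operand (int)

int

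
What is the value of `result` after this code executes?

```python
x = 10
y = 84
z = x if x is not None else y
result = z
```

x = 10; y = 84; z = 10; result = 10

10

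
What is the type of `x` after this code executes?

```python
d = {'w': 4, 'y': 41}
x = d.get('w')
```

dict.get() returns value type when found

int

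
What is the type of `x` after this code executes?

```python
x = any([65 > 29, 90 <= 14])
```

any() returns bool

bool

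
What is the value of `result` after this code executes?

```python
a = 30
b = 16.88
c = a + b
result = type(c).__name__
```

a is int; b is float; c is float; result = 'float'

'float'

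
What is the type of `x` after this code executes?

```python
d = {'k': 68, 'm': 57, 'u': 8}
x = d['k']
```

Accessing dict[str, int] with str key returns int

int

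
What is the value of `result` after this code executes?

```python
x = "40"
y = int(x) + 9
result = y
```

x = '40'; y = 49; result = 49

49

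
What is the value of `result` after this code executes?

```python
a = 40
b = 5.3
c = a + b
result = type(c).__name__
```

a is int; b is float; c is float; result = 'float'

'float'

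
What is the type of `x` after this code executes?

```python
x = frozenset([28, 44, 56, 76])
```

frozenset() returns frozenset

frozenset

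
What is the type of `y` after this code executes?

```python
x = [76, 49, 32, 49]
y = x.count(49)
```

list.count() returns int

int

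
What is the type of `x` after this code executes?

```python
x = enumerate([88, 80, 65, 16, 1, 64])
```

enumerate() returns an enumerate object

enumerate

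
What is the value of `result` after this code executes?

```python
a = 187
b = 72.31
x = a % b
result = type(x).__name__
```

a is int; b is float; x is float; result = 'float'

'float'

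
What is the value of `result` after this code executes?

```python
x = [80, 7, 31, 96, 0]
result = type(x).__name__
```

x is list; result = 'list'

'list'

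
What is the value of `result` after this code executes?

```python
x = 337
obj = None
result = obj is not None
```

x = 337; obj = None; result = False

False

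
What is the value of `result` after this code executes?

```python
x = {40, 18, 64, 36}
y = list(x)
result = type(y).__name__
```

x is set; y is list; result = 'list'

'list'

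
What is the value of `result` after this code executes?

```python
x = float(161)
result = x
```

x = 161.0; result = 161.0

161.0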